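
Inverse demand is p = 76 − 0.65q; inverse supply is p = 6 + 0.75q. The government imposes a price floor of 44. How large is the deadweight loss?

Competitive equilibrium: 76 − 0.65q = 6 + 0.75q → q* = 50, p* = 43.5.
At the floor p = 44, quantity demanded = (76 − 44)/0.65 = 49.2308.
Sellers' marginal cost at q' = 49.2308: 6 + 0.75·49.2308 = 42.9231.
Δq = 50 − 49.2308 = 0.7692; wedge = 44 − 42.9231 = 1.0769.
The triangle = ½ × 0.7692 × 1.0769 = 0.41.

0.41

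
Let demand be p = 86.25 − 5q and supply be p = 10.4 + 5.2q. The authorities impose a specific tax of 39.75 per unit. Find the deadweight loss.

Competitive equilibrium: 86.25 − 5q = 10.4 + 5.2q → q* = 7.4363, p* = 49.0686.
With the tax, the buyer price exceeds the seller price by 39.75: (86.25 − 5q) − (10.4 + 5.2q) = 39.75 → q' = 3.5392.
Δq = 7.4363 − 3.5392 = 3.8971; the wedge equals the tax, 39.75.
DWL = ½ × 3.8971 × 39.75 = 77.45.

77.45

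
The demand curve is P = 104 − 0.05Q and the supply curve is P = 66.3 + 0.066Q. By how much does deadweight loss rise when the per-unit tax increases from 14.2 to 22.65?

1342.17

Competitive equilibrium: 104 − 0.05Q = 66.3 + 0.066Q → Q* = 325, P* = 87.75.
For a per-unit tax t: ΔQ = t/0.116, so DWL = ½·t·(t/0.116) = t²/0.232.
At t = 14.2: DWL = 869.138. At t = 22.65: DWL = 2211.304.
Increase = 2211.304 − 869.138 = 1342.17.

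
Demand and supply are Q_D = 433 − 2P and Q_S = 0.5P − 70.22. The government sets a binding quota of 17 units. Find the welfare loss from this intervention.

In inverse form: demand P = 216.5 − 0.5Q, supply P = 140.44 + 2Q.
Competitive equilibrium: 216.5 − 0.5Q = 140.44 + 2Q → Q* = 30.424, P* = 201.288.
At Q = 17: demand price = 216.5 − 0.5·17 = 208; supply price = 140.44 + 2·17 = 174.44.
ΔQ = 30.424 − 17 = 13.424; wedge = 208 − 174.44 = 33.56.
The triangle = ½ × 13.424 × 33.56 = 225.25.

225.25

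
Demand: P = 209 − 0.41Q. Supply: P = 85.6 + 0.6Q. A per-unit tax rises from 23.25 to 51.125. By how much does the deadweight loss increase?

1026.34

Competitive equilibrium: 209 − 0.41Q = 85.6 + 0.6Q → Q* = 122.1782, P* = 158.9069.
For a per-unit tax t: ΔQ = t/1.01, so DWL = ½·t·(t/1.01) = t²/2.02.
At t = 23.25: DWL = 267.605. At t = 51.125: DWL = 1293.943.
Increase = 1293.943 − 267.605 = 1026.34.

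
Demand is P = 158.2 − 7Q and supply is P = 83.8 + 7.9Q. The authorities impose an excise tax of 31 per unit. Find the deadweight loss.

Competitive equilibrium: 158.2 − 7Q = 83.8 + 7.9Q → Q* = 4.9933, P* = 123.247.
With the tax, the buyer price exceeds the seller price by 31: (158.2 − 7Q) − (83.8 + 7.9Q) = 31 → Q' = 2.9128.
ΔQ = 4.9933 − 2.9128 = 2.0805; the wedge equals the tax, 31.
Welfare loss = ½ × 2.0805 × 31 = 32.25.

32.25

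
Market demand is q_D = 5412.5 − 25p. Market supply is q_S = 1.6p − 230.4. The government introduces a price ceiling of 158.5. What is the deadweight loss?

2449.03

In inverse form: demand p = 216.5 − 0.04q, supply p = 144 + 0.625q.
Competitive equilibrium: 216.5 − 0.04q = 144 + 0.625q → q* = 109.0226, p* = 212.1391.
At the ceiling p = 158.5, quantity supplied = (158.5 − 144)/0.625 = 23.2.
Willingness to pay at q' = 23.2: 216.5 − 0.04·23.2 = 215.572.
Δq = 109.0226 − 23.2 = 85.8226; wedge = 215.572 − 158.5 = 57.072.
Welfare loss = ½ × 85.8226 × 57.072 = 2449.03.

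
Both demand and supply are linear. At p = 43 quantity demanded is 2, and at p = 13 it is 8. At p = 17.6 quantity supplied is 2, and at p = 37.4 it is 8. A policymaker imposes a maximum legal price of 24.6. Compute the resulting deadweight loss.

Demand slope = (13 − 43)/(8 − 2) = −5, so p = 53 − 5q.
Supply slope = (37.4 − 17.6)/(8 − 2) = 3.3, so p = 11 + 3.3q.
Competitive equilibrium: 53 − 5q = 11 + 3.3q → q* = 5.0602, p* = 27.6988.
At the ceiling p = 24.6, quantity supplied = (24.6 − 11)/3.3 = 4.1212.
Willingness to pay at q' = 4.1212: 53 − 5·4.1212 = 32.394.
Δq = 5.0602 − 4.1212 = 0.939; wedge = 32.394 − 24.6 = 7.794.
Welfare loss = ½ × 0.939 × 7.794 = 3.66.

3.66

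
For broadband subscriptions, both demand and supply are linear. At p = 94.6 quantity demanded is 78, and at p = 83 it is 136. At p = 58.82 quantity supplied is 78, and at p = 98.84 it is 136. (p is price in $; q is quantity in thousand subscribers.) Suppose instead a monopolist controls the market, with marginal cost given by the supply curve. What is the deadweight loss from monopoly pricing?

$209.32 thousand

Demand slope = (83 − 94.6)/(136 − 78) = −0.2, so p = 110.2 − 0.2q.
Supply slope = (98.84 − 58.82)/(136 − 78) = 0.69, so p = 5 + 0.69q.
Competitive equilibrium: 110.2 − 0.2q = 5 + 0.69q → q* = 118.2022, p* = 86.5596.
Marginal revenue: MR = 110.2 − 0.4q. Set MR = MC: 110.2 − 0.4q = 5 + 0.69q → q_m = 96.5138.
Price p_m = 110.2 − 0.2·96.5138 = 90.8972; MC(q_m) = 5 + 0.69·96.5138 = 71.5945.
Competitive q* = 118.2022, so Δq = 21.6884; wedge = 90.8972 − 71.5945 = 19.3027.
The triangle = ½ × 21.6884 × 19.3027 = $209.32 thousand.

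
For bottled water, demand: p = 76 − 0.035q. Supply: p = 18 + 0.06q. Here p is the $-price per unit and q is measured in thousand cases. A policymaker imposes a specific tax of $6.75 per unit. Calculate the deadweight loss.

$239.80 thousand

Competitive equilibrium: 76 − 0.035q = 18 + 0.06q → q* = 610.5263, p* = 54.6316.
With the tax, the buyer price exceeds the seller price by 6.75: (76 − 0.035q) − (18 + 0.06q) = 6.75 → q' = 539.4737.
Δq = 610.5263 − 539.4737 = 71.0526; the wedge equals the tax, 6.75.
Welfare loss = ½ × 71.0526 × 6.75 = $239.80 thousand.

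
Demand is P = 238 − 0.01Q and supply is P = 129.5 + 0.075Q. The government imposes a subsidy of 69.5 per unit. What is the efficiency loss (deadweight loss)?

28413.24

Competitive equilibrium: 238 − 0.01Q = 129.5 + 0.075Q → Q* = 1276.47059, P* = 225.23529.
The subsidy lowers effective supply by 69.5: P = 60 + 0.075Q.
New quantity: 238 − 0.01Q = 60 + 0.075Q → Q' = 2094.11765.
Overproduction ΔQ = 2094.11765 − 1276.47059 = 817.64706; wedge = subsidy = 69.5.
Welfare loss = ½ × 817.64706 × 69.5 = 28413.24.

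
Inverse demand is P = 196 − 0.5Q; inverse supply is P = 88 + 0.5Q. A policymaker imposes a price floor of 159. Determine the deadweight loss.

Competitive equilibrium: 196 − 0.5Q = 88 + 0.5Q → Q* = 108, P* = 142.
At the floor P = 159, quantity demanded = (196 − 159)/0.5 = 74.
Sellers' marginal cost at Q' = 74: 88 + 0.5·74 = 125.
ΔQ = 108 − 74 = 34; wedge = 159 − 125 = 34.
DWL = ½ × 34 × 34 = 578.

578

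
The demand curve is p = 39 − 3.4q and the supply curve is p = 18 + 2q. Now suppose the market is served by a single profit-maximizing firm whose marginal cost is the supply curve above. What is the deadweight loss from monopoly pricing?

Competitive equilibrium: 39 − 3.4q = 18 + 2q → q* = 3.8889, p* = 25.7778.
Marginal revenue: MR = 39 − 6.8q. Set MR = MC: 39 − 6.8q = 18 + 2q → q_m = 2.3864.
Price p_m = 39 − 3.4·2.3864 = 30.8862; MC(q_m) = 18 + 2·2.3864 = 22.7728.
Competitive q* = 3.8889, so Δq = 1.5025; wedge = 30.8862 − 22.7728 = 8.1134.
The triangle = ½ × 1.5025 × 8.1134 = 6.10.

6.10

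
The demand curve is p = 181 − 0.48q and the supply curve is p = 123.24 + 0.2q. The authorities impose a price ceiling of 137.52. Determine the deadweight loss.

62.34

Competitive equilibrium: 181 − 0.48q = 123.24 + 0.2q → q* = 84.9412, p* = 140.2282.
At the ceiling p = 137.52, quantity supplied = (137.52 − 123.24)/0.2 = 71.4.
Willingness to pay at q' = 71.4: 181 − 0.48·71.4 = 146.728.
Δq = 84.9412 − 71.4 = 13.5412; wedge = 146.728 − 137.52 = 9.208.
The triangle = ½ × 13.5412 × 9.208 = 62.34.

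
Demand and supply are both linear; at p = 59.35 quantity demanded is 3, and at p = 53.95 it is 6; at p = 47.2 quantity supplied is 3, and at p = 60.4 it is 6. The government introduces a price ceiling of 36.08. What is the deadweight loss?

Demand slope = (53.95 − 59.35)/(6 − 3) = −1.8, so p = 64.75 − 1.8q.
Supply slope = (60.4 − 47.2)/(6 − 3) = 4.4, so p = 34 + 4.4q.
Competitive equilibrium: 64.75 − 1.8q = 34 + 4.4q → q* = 4.9597, p* = 55.8226.
At the ceiling p = 36.08, quantity supplied = (36.08 − 34)/4.4 = 0.4727.
Willingness to pay at q' = 0.4727: 64.75 − 1.8·0.4727 = 63.8991.
Δq = 4.9597 − 0.4727 = 4.487; wedge = 63.8991 − 36.08 = 27.8191.
Deadweight loss = ½ × 4.487 × 27.8191 = 62.41.

62.41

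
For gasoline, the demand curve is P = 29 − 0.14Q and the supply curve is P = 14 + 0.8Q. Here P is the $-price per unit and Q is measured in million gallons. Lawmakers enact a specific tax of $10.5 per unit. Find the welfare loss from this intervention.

$58.64 million

Competitive equilibrium: 29 − 0.14Q = 14 + 0.8Q → Q* = 15.9574, P* = 26.766.
With the tax, the buyer price exceeds the seller price by 10.5: (29 − 0.14Q) − (14 + 0.8Q) = 10.5 → Q' = 4.7872.
ΔQ = 15.9574 − 4.7872 = 11.1702; the wedge equals the tax, 10.5.
Welfare loss = ½ × 11.1702 × 10.5 = $58.64 million.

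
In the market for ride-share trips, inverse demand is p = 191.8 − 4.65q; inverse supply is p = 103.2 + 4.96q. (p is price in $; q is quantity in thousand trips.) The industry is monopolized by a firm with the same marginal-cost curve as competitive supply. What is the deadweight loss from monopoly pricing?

$43.43 thousand

Competitive equilibrium: 191.8 − 4.65q = 103.2 + 4.96q → q* = 9.2196, p* = 148.929.
Marginal revenue: MR = 191.8 − 9.3q. Set MR = MC: 191.8 − 9.3q = 103.2 + 4.96q → q_m = 6.2132.
Price p_m = 191.8 − 4.65·6.2132 = 162.9086; MC(q_m) = 103.2 + 4.96·6.2132 = 134.0175.
Competitive q* = 9.2196, so Δq = 3.0064; wedge = 162.9086 − 134.0175 = 28.8911.
Welfare loss = ½ × 3.0064 × 28.8911 = $43.43 thousand.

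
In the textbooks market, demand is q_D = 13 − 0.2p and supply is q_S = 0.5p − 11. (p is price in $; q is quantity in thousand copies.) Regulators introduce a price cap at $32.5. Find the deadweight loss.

In inverse form: demand p = 65 − 5q, supply p = 22 + 2q.
Competitive equilibrium: 65 − 5q = 22 + 2q → q* = 6.1429, p* = 34.2857.
At the ceiling p = 32.5, quantity supplied = (32.5 − 22)/2 = 5.25.
Willingness to pay at q' = 5.25: 65 − 5·5.25 = 38.75.
Δq = 6.1429 − 5.25 = 0.8929; wedge = 38.75 − 32.5 = 6.25.
Welfare loss = ½ × 0.8929 × 6.25 = $2.79 thousand.

$2.79 thousand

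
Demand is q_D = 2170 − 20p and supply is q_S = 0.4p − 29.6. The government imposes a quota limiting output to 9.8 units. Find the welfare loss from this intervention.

17.73

In inverse form: demand p = 108.5 − 0.05q, supply p = 74 + 2.5q.
Competitive equilibrium: 108.5 − 0.05q = 74 + 2.5q → q* = 13.5294, p* = 107.8235.
At q = 9.8: demand price = 108.5 − 0.05·9.8 = 108.01; supply price = 74 + 2.5·9.8 = 98.5.
Δq = 13.5294 − 9.8 = 3.7294; wedge = 108.01 − 98.5 = 9.51.
Deadweight loss = ½ × 3.7294 × 9.51 = 17.73.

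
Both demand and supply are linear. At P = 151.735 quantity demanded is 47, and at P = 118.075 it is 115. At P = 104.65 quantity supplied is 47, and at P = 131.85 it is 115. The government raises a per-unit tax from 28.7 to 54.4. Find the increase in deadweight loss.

Demand slope = (118.075 − 151.735)/(115 − 47) = −0.495, so P = 175 − 0.495Q.
Supply slope = (131.85 − 104.65)/(115 − 47) = 0.4, so P = 85.85 + 0.4Q.
Competitive equilibrium: 175 − 0.495Q = 85.85 + 0.4Q → Q* = 99.6089, P* = 125.6936.
For a per-unit tax t: ΔQ = t/0.895, so DWL = ½·t·(t/0.895) = t²/1.79.
At t = 28.7: DWL = 460.162. At t = 54.4: DWL = 1653.274.
Increase = 1653.274 − 460.162 = 1193.11.

1193.11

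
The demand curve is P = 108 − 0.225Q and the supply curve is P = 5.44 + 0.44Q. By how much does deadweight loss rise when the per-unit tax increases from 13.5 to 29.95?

537.41

Competitive equilibrium: 108 − 0.225Q = 5.44 + 0.44Q → Q* = 154.2256, P* = 73.2992.
For a per-unit tax t: ΔQ = t/0.665, so DWL = ½·t·(t/0.665) = t²/1.33.
At t = 13.5: DWL = 137.03. At t = 29.95: DWL = 674.438.
Increase = 674.438 − 137.03 = 537.41.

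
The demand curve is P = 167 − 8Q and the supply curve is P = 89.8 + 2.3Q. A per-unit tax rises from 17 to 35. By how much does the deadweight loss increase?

Competitive equilibrium: 167 − 8Q = 89.8 + 2.3Q → Q* = 7.4951, P* = 107.0388.
For a per-unit tax t: ΔQ = t/10.3, so DWL = ½·t·(t/10.3) = t²/20.6.
At t = 17: DWL = 14.029. At t = 35: DWL = 59.466.
Increase = 59.466 − 14.029 = 45.44.

45.44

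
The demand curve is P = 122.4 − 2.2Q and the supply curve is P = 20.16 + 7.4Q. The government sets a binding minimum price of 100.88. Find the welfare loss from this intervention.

3.62

Competitive equilibrium: 122.4 − 2.2Q = 20.16 + 7.4Q → Q* = 10.65, P* = 98.97.
At the floor P = 100.88, quantity demanded = (122.4 − 100.88)/2.2 = 9.7818.
Sellers' marginal cost at Q' = 9.7818: 20.16 + 7.4·9.7818 = 92.5453.
ΔQ = 10.65 − 9.7818 = 0.8682; wedge = 100.88 − 92.5453 = 8.3347.
Welfare loss = ½ × 0.8682 × 8.3347 = 3.62.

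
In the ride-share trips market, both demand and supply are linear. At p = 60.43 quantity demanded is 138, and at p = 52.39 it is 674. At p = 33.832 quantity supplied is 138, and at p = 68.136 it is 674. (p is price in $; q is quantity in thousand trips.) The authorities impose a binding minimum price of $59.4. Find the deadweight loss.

$2837.41 thousand

Demand slope = (52.39 − 60.43)/(674 − 138) = −0.015, so p = 62.5 − 0.015q.
Supply slope = (68.136 − 33.832)/(674 − 138) = 0.064, so p = 25 + 0.064q.
Competitive equilibrium: 62.5 − 0.015q = 25 + 0.064q → q* = 474.683544, p* = 55.379747.
At the floor p = 59.4, quantity demanded = (62.5 − 59.4)/0.015 = 206.666667.
Sellers' marginal cost at q' = 206.666667: 25 + 0.064·206.666667 = 38.226667.
Δq = 474.683544 − 206.666667 = 268.016877; wedge = 59.4 − 38.226667 = 21.173333.
The triangle = ½ × 268.016877 × 21.173333 = $2837.41 thousand.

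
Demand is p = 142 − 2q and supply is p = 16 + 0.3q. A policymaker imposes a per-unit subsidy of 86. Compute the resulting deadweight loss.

Competitive equilibrium: 142 − 2q = 16 + 0.3q → q* = 54.7826, p* = 32.4348.
The subsidy lowers effective supply by 86: p = 0.3q − 70.
New quantity: 142 − 2q = 0.3q − 70 → q' = 92.1739.
Overproduction Δq = 92.1739 − 54.7826 = 37.3913; wedge = subsidy = 86.
DWL = ½ × 37.3913 × 86 = 1607.83.

1607.83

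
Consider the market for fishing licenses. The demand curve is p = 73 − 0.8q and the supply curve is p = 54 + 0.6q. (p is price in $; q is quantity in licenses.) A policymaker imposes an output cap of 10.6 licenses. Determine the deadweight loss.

$6.18

Competitive equilibrium: 73 − 0.8q = 54 + 0.6q → q* = 13.5714, p* = 62.1429.
At q = 10.6: demand price = 73 − 0.8·10.6 = 64.52; supply price = 54 + 0.6·10.6 = 60.36.
Δq = 13.5714 − 10.6 = 2.9714; wedge = 64.52 − 60.36 = 4.16.
The triangle = ½ × 2.9714 × 4.16 = $6.18.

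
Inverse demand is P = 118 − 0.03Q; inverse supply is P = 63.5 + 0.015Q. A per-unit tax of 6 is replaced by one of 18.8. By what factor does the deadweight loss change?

Competitive equilibrium: 118 − 0.03Q = 63.5 + 0.015Q → Q* = 1211.1111, P* = 81.6667.
For a per-unit tax t: ΔQ = t/0.045, so DWL = ½·t·(t/0.045) = t²/0.09.
At t = 6: DWL = 400. At t = 18.8: DWL = 3927.111.
Ratio = (18.8/6)² = 9.818.

9.818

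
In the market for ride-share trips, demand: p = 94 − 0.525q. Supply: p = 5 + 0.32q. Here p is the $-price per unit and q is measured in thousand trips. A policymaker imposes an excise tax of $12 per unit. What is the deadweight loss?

$85.21 thousand

Competitive equilibrium: 94 − 0.525q = 5 + 0.32q → q* = 105.3254, p* = 38.7041.
With the tax, the buyer price exceeds the seller price by 12: (94 − 0.525q) − (5 + 0.32q) = 12 → q' = 91.1243.
Δq = 105.3254 − 91.1243 = 14.2011; the wedge equals the tax, 12.
DWL = ½ × 14.2011 × 12 = $85.21 thousand.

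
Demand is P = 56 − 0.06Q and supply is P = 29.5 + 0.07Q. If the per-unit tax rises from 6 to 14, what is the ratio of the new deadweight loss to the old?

Competitive equilibrium: 56 − 0.06Q = 29.5 + 0.07Q → Q* = 203.8462, P* = 43.7692.
For a per-unit tax t: ΔQ = t/0.13, so DWL = ½·t·(t/0.13) = t²/0.26.
At t = 6: DWL = 138.462. At t = 14: DWL = 753.846.
Ratio = (14/6)² = 5.444.

5.444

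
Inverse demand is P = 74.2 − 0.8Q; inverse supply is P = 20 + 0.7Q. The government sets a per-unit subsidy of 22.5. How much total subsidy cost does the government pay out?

Competitive equilibrium: 74.2 − 0.8Q = 20 + 0.7Q → Q* = 36.1333, P* = 45.2933.
The subsidy lowers effective supply by 22.5: P = 0.7Q − 2.5.
New quantity: 74.2 − 0.8Q = 0.7Q − 2.5 → Q' = 51.1333.
Total subsidy cost = 22.5 × 51.1333 = 1150.50.

1150.50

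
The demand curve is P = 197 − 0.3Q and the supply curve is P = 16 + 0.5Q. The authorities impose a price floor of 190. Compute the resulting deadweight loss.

16470.07

Competitive equilibrium: 197 − 0.3Q = 16 + 0.5Q → Q* = 226.25, P* = 129.125.
At the floor P = 190, quantity demanded = (197 − 190)/0.3 = 23.3333.
Sellers' marginal cost at Q' = 23.3333: 16 + 0.5·23.3333 = 27.6667.
ΔQ = 226.25 − 23.3333 = 202.9167; wedge = 190 − 27.6667 = 162.3333.
Deadweight loss = ½ × 202.9167 × 162.3333 = 16470.07.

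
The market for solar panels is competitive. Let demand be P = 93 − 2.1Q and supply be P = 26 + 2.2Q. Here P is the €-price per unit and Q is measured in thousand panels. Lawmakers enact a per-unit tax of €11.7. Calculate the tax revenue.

Competitive equilibrium: 93 − 2.1Q = 26 + 2.2Q → Q* = 15.5814, P* = 60.2791.
With the tax, the buyer price exceeds the seller price by 11.7: (93 − 2.1Q) − (26 + 2.2Q) = 11.7 → Q' = 12.8605.
Tax revenue = 11.7 × 12.8605 = €150.47 thousand.

€150.47 thousand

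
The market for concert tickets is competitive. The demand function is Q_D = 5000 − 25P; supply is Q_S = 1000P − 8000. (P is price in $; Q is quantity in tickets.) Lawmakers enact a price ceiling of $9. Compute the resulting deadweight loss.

$278060.98

In inverse form: demand P = 200 − 0.04Q, supply P = 8 + 0.001Q.
Competitive equilibrium: 200 − 0.04Q = 8 + 0.001Q → Q* = 4682.92683, P* = 12.68293.
At the ceiling P = 9, quantity supplied = (9 − 8)/0.001 = 1000.
Willingness to pay at Q' = 1000: 200 − 0.04·1000 = 160.
ΔQ = 4682.92683 − 1000 = 3682.92683; wedge = 160 − 9 = 151.
Welfare loss = ½ × 3682.92683 × 151 = $278060.98.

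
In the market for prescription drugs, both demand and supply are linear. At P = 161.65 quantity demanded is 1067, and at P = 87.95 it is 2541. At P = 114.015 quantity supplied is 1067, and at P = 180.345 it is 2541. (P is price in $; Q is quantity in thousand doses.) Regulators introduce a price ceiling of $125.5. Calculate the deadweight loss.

Demand slope = (87.95 − 161.65)/(2541 − 1067) = −0.05, so P = 215 − 0.05Q.
Supply slope = (180.345 − 114.015)/(2541 − 1067) = 0.045, so P = 66 + 0.045Q.
Competitive equilibrium: 215 − 0.05Q = 66 + 0.045Q → Q* = 1568.4211, P* = 136.5789.
At the ceiling P = 125.5, quantity supplied = (125.5 − 66)/0.045 = 1322.2222.
Willingness to pay at Q' = 1322.2222: 215 − 0.05·1322.2222 = 148.8889.
ΔQ = 1568.4211 − 1322.2222 = 246.1989; wedge = 148.8889 − 125.5 = 23.3889.
The triangle = ½ × 246.1989 × 23.3889 = $2879.16 thousand.

$2879.16 thousand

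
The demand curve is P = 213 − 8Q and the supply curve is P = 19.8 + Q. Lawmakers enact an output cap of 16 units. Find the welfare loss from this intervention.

Competitive equilibrium: 213 − 8Q = 19.8 + Q → Q* = 21.4667, P* = 41.2667.
At Q = 16: demand price = 213 − 8·16 = 85; supply price = 19.8 + 1·16 = 35.8.
ΔQ = 21.4667 − 16 = 5.4667; wedge = 85 − 35.8 = 49.2.
The triangle = ½ × 5.4667 × 49.2 = 134.48.

134.48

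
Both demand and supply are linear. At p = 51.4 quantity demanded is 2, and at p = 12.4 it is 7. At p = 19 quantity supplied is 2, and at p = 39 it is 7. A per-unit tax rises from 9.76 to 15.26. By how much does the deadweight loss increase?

Demand slope = (12.4 − 51.4)/(7 − 2) = −7.8, so p = 67 − 7.8q.
Supply slope = (39 − 19)/(7 − 2) = 4, so p = 11 + 4q.
Competitive equilibrium: 67 − 7.8q = 11 + 4q → q* = 4.7458, p* = 29.9831.
For a per-unit tax t: Δq = t/11.8, so DWL = ½·t·(t/11.8) = t²/23.6.
At t = 9.76: DWL = 4.036. At t = 15.26: DWL = 9.867.
Increase = 9.867 − 4.036 = 5.83.

5.83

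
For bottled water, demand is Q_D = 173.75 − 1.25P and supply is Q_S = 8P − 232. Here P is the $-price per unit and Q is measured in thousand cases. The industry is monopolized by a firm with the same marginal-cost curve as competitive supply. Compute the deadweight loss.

In inverse form: demand P = 139 − 0.8Q, supply P = 29 + 0.125Q.
Competitive equilibrium: 139 − 0.8Q = 29 + 0.125Q → Q* = 118.9189, P* = 43.8649.
Marginal revenue: MR = 139 − 1.6Q. Set MR = MC: 139 − 1.6Q = 29 + 0.125Q → Q_m = 63.7681.
Price P_m = 139 − 0.8·63.7681 = 87.9855; MC(Q_m) = 29 + 0.125·63.7681 = 36.971.
Competitive Q* = 118.9189, so ΔQ = 55.1508; wedge = 87.9855 − 36.971 = 51.0145.
DWL = ½ × 55.1508 × 51.0145 = $1406.75 thousand.

$1406.75 thousand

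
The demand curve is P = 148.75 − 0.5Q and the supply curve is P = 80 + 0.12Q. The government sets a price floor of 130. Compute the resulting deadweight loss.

1669.56

Competitive equilibrium: 148.75 − 0.5Q = 80 + 0.12Q → Q* = 110.8871, P* = 93.3065.
At the floor P = 130, quantity demanded = (148.75 − 130)/0.5 = 37.5.
Sellers' marginal cost at Q' = 37.5: 80 + 0.12·37.5 = 84.5.
ΔQ = 110.8871 − 37.5 = 73.3871; wedge = 130 − 84.5 = 45.5.
Welfare loss = ½ × 73.3871 × 45.5 = 1669.56.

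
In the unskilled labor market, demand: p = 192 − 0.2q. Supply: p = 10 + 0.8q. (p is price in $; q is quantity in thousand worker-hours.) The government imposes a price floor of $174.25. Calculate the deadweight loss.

$4347.78 thousand

Competitive equilibrium: 192 − 0.2q = 10 + 0.8q → q* = 182, p* = 155.6.
At the floor p = 174.25, quantity demanded = (192 − 174.25)/0.2 = 88.75.
Sellers' marginal cost at q' = 88.75: 10 + 0.8·88.75 = 81.
Δq = 182 − 88.75 = 93.25; wedge = 174.25 − 81 = 93.25.
Welfare loss = ½ × 93.25 × 93.25 = $4347.78 thousand.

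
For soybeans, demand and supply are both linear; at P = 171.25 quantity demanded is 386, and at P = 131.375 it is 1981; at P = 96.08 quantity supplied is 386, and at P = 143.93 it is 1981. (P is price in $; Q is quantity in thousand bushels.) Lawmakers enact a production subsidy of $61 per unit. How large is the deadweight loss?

$33827.27 thousand

Demand slope = (131.375 − 171.25)/(1981 − 386) = −0.025, so P = 180.9 − 0.025Q.
Supply slope = (143.93 − 96.08)/(1981 − 386) = 0.03, so P = 84.5 + 0.03Q.
Competitive equilibrium: 180.9 − 0.025Q = 84.5 + 0.03Q → Q* = 1752.7273, P* = 137.0818.
The subsidy lowers effective supply by 61: P = 23.5 + 0.03Q.
New quantity: 180.9 − 0.025Q = 23.5 + 0.03Q → Q' = 2861.8182.
Overproduction ΔQ = 2861.8182 − 1752.7273 = 1109.0909; wedge = subsidy = 61.
The triangle = ½ × 1109.0909 × 61 = $33827.27 thousand.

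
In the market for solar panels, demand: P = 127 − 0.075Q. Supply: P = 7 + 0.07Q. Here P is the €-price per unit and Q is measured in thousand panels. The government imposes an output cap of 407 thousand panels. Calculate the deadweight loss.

Competitive equilibrium: 127 − 0.075Q = 7 + 0.07Q → Q* = 827.5862, P* = 64.931.
At Q = 407: demand price = 127 − 0.075·407 = 96.475; supply price = 7 + 0.07·407 = 35.49.
ΔQ = 827.5862 − 407 = 420.5862; wedge = 96.475 − 35.49 = 60.985.
DWL = ½ × 420.5862 × 60.985 = €12824.72 thousand.

€12824.72 thousand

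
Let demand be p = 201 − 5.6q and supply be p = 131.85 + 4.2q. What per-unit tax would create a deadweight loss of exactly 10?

Competitive equilibrium: 201 − 5.6q = 131.85 + 4.2q → q* = 7.0561, p* = 161.4857.
A tax t gives Δq = t/9.8 and wedge t, so DWL = t²/19.6.
t²/19.6 = 10 → t² = 196 → t = 14.

14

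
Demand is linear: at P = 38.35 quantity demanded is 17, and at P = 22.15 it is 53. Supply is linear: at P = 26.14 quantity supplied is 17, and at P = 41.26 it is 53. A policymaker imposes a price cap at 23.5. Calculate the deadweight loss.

179.62

Demand slope = (22.15 − 38.35)/(53 − 17) = −0.45, so P = 46 − 0.45Q.
Supply slope = (41.26 − 26.14)/(53 − 17) = 0.42, so P = 19 + 0.42Q.
Competitive equilibrium: 46 − 0.45Q = 19 + 0.42Q → Q* = 31.0345, P* = 32.0345.
At the ceiling P = 23.5, quantity supplied = (23.5 − 19)/0.42 = 10.7143.
Willingness to pay at Q' = 10.7143: 46 − 0.45·10.7143 = 41.1786.
ΔQ = 31.0345 − 10.7143 = 20.3202; wedge = 41.1786 − 23.5 = 17.6786.
Welfare loss = ½ × 20.3202 × 17.6786 = 179.62.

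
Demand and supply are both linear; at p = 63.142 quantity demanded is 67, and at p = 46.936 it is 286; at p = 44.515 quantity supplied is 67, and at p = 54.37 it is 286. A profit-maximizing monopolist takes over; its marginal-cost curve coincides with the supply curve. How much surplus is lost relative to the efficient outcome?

Demand slope = (46.936 − 63.142)/(286 − 67) = −0.074, so p = 68.1 − 0.074q.
Supply slope = (54.37 − 44.515)/(286 − 67) = 0.045, so p = 41.5 + 0.045q.
Competitive equilibrium: 68.1 − 0.074q = 41.5 + 0.045q → q* = 223.5294, p* = 51.5588.
Marginal revenue: MR = 68.1 − 0.148q. Set MR = MC: 68.1 − 0.148q = 41.5 + 0.045q → q_m = 137.8238.
Price p_m = 68.1 − 0.074·137.8238 = 57.901; MC(q_m) = 41.5 + 0.045·137.8238 = 47.7021.
Competitive q* = 223.5294, so Δq = 85.7056; wedge = 57.901 − 47.7021 = 10.1989.
Deadweight loss = ½ × 85.7056 × 10.1989 = 437.05.

437.05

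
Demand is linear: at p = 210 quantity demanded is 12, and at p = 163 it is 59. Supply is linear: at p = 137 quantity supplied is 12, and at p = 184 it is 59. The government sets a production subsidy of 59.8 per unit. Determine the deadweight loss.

Demand slope = (163 − 210)/(59 − 12) = −1, so p = 222 − q.
Supply slope = (184 − 137)/(59 − 12) = 1, so p = 125 + q.
Competitive equilibrium: 222 − q = 125 + q → q* = 48.5, p* = 173.5.
The subsidy lowers effective supply by 59.8: p = 65.2 + q.
New quantity: 222 − q = 65.2 + q → q' = 78.4.
Overproduction Δq = 78.4 − 48.5 = 29.9; wedge = subsidy = 59.8.
Welfare loss = ½ × 29.9 × 59.8 = 894.01.

894.01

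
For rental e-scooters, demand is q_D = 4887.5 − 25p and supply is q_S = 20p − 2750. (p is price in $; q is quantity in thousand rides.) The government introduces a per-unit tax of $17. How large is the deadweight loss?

$1605.56 thousand

In inverse form: demand p = 195.5 − 0.04q, supply p = 137.5 + 0.05q.
Competitive equilibrium: 195.5 − 0.04q = 137.5 + 0.05q → q* = 644.44444, p* = 169.72222.
With the tax, the buyer price exceeds the seller price by 17: (195.5 − 0.04q) − (137.5 + 0.05q) = 17 → q' = 455.55556.
Δq = 644.44444 − 455.55556 = 188.88888; the wedge equals the tax, 17.
Deadweight loss = ½ × 188.88888 × 17 = $1605.56 thousand.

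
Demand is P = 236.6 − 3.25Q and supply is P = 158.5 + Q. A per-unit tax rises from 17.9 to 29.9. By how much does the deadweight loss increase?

Competitive equilibrium: 236.6 − 3.25Q = 158.5 + Q → Q* = 18.3765, P* = 176.8765.
For a per-unit tax t: ΔQ = t/4.25, so DWL = ½·t·(t/4.25) = t²/8.5.
At t = 17.9: DWL = 37.695. At t = 29.9: DWL = 105.178.
Increase = 105.178 − 37.695 = 67.48.

67.48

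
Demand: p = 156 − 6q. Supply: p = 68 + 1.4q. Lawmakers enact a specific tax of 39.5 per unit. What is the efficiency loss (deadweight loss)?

Competitive equilibrium: 156 − 6q = 68 + 1.4q → q* = 11.8919, p* = 84.6486.
With the tax, the buyer price exceeds the seller price by 39.5: (156 − 6q) − (68 + 1.4q) = 39.5 → q' = 6.5541.
Δq = 11.8919 − 6.5541 = 5.3378; the wedge equals the tax, 39.5.
The triangle = ½ × 5.3378 × 39.5 = 105.42.

105.42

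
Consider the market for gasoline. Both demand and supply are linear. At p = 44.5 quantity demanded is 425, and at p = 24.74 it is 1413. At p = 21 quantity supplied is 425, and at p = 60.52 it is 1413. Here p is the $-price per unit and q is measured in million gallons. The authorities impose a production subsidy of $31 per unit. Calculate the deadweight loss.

$8008.33 million

Demand slope = (24.74 − 44.5)/(1413 − 425) = −0.02, so p = 53 − 0.02q.
Supply slope = (60.52 − 21)/(1413 − 425) = 0.04, so p = 4 + 0.04q.
Competitive equilibrium: 53 − 0.02q = 4 + 0.04q → q* = 816.6667, p* = 36.6667.
The subsidy lowers effective supply by 31: p = 0.04q − 27.
New quantity: 53 − 0.02q = 0.04q − 27 → q' = 1333.3333.
Overproduction Δq = 1333.3333 − 816.6667 = 516.6666; wedge = subsidy = 31.
DWL = ½ × 516.6666 × 31 = $8008.33 million.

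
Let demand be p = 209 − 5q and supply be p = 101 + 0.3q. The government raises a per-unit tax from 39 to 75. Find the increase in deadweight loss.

Competitive equilibrium: 209 − 5q = 101 + 0.3q → q* = 20.3774, p* = 107.1132.
For a per-unit tax t: Δq = t/5.3, so DWL = ½·t·(t/5.3) = t²/10.6.
At t = 39: DWL = 143.491. At t = 75: DWL = 530.66.
Increase = 530.66 − 143.491 = 387.17.

387.17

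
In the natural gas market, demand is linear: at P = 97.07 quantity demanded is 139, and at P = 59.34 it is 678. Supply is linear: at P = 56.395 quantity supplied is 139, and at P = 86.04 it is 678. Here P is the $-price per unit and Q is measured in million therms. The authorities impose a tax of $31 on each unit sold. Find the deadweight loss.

Demand slope = (59.34 − 97.07)/(678 − 139) = −0.07, so P = 106.8 − 0.07Q.
Supply slope = (86.04 − 56.395)/(678 − 139) = 0.055, so P = 48.75 + 0.055Q.
Competitive equilibrium: 106.8 − 0.07Q = 48.75 + 0.055Q → Q* = 464.4, P* = 74.292.
With the tax, the buyer price exceeds the seller price by 31: (106.8 − 0.07Q) − (48.75 + 0.055Q) = 31 → Q' = 216.4.
ΔQ = 464.4 − 216.4 = 248; the wedge equals the tax, 31.
DWL = ½ × 248 × 31 = $3844 million.

$3844 million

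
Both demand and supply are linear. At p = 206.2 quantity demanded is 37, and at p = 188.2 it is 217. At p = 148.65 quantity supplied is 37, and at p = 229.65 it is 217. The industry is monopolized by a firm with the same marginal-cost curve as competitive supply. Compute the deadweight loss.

130.57

Demand slope = (188.2 − 206.2)/(217 − 37) = −0.1, so p = 209.9 − 0.1q.
Supply slope = (229.65 − 148.65)/(217 − 37) = 0.45, so p = 132 + 0.45q.
Competitive equilibrium: 209.9 − 0.1q = 132 + 0.45q → q* = 141.6364, p* = 195.7364.
Marginal revenue: MR = 209.9 − 0.2q. Set MR = MC: 209.9 − 0.2q = 132 + 0.45q → q_m = 119.8462.
Price p_m = 209.9 − 0.1·119.8462 = 197.9154; MC(q_m) = 132 + 0.45·119.8462 = 185.9308.
Competitive q* = 141.6364, so Δq = 21.7902; wedge = 197.9154 − 185.9308 = 11.9846.
DWL = ½ × 21.7902 × 11.9846 = 130.57.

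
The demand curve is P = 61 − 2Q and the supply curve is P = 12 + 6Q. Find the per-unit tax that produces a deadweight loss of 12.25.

14

Competitive equilibrium: 61 − 2Q = 12 + 6Q → Q* = 6.125, P* = 48.75.
A tax t gives ΔQ = t/8 and wedge t, so DWL = t²/16.
t²/16 = 12.25 → t² = 196 → t = 14.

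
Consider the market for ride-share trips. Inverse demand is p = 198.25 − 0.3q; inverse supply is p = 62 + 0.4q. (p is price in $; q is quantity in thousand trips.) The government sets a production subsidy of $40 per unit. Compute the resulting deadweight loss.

Competitive equilibrium: 198.25 − 0.3q = 62 + 0.4q → q* = 194.6429, p* = 139.8571.
The subsidy lowers effective supply by 40: p = 22 + 0.4q.
New quantity: 198.25 − 0.3q = 22 + 0.4q → q' = 251.7857.
Overproduction Δq = 251.7857 − 194.6429 = 57.1428; wedge = subsidy = 40.
The triangle = ½ × 57.1428 × 40 = $1142.86 thousand.

$1142.86 thousand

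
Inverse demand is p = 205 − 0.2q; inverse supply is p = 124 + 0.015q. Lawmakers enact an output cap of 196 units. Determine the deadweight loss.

Competitive equilibrium: 205 − 0.2q = 124 + 0.015q → q* = 376.7442, p* = 129.6512.
At q = 196: demand price = 205 − 0.2·196 = 165.8; supply price = 124 + 0.015·196 = 126.94.
Δq = 376.7442 − 196 = 180.7442; wedge = 165.8 − 126.94 = 38.86.
Deadweight loss = ½ × 180.7442 × 38.86 = 3511.86.

3511.86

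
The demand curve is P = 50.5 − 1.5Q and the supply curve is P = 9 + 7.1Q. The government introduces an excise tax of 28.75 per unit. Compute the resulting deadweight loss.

48.06

Competitive equilibrium: 50.5 − 1.5Q = 9 + 7.1Q → Q* = 4.8256, P* = 43.2616.
With the tax, the buyer price exceeds the seller price by 28.75: (50.5 − 1.5Q) − (9 + 7.1Q) = 28.75 → Q' = 1.4826.
ΔQ = 4.8256 − 1.4826 = 3.343; the wedge equals the tax, 28.75.
The triangle = ½ × 3.343 × 28.75 = 48.06.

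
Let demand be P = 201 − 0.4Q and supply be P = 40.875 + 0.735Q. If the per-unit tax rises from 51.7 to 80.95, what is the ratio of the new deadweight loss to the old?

2.452

Competitive equilibrium: 201 − 0.4Q = 40.875 + 0.735Q → Q* = 141.0793, P* = 144.5683.
For a per-unit tax t: ΔQ = t/1.135, so DWL = ½·t·(t/1.135) = t²/2.27.
At t = 51.7: DWL = 1177.485. At t = 80.95: DWL = 2886.741.
Ratio = (80.95/51.7)² = 2.452.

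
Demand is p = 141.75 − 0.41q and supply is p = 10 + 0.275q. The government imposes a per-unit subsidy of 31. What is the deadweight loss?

Competitive equilibrium: 141.75 − 0.41q = 10 + 0.275q → q* = 192.3358, p* = 62.8923.
The subsidy lowers effective supply by 31: p = 0.275q − 21.
New quantity: 141.75 − 0.41q = 0.275q − 21 → q' = 237.5912.
Overproduction Δq = 237.5912 − 192.3358 = 45.2554; wedge = subsidy = 31.
The triangle = ½ × 45.2554 × 31 = 701.46.

701.46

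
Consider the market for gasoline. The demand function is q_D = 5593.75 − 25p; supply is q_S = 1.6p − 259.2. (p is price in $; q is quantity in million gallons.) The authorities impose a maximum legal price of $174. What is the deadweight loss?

In inverse form: demand p = 223.75 − 0.04q, supply p = 162 + 0.625q.
Competitive equilibrium: 223.75 − 0.04q = 162 + 0.625q → q* = 92.8571, p* = 220.0357.
At the ceiling p = 174, quantity supplied = (174 − 162)/0.625 = 19.2.
Willingness to pay at q' = 19.2: 223.75 − 0.04·19.2 = 222.982.
Δq = 92.8571 − 19.2 = 73.6571; wedge = 222.982 − 174 = 48.982.
Welfare loss = ½ × 73.6571 × 48.982 = $1803.94 million.

$1803.94 million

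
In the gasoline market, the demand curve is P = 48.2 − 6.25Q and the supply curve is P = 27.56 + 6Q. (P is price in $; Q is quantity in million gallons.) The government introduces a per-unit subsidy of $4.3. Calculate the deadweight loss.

$0.75 million

Competitive equilibrium: 48.2 − 6.25Q = 27.56 + 6Q → Q* = 1.6849, P* = 37.6694.
The subsidy lowers effective supply by 4.3: P = 23.26 + 6Q.
New quantity: 48.2 − 6.25Q = 23.26 + 6Q → Q' = 2.0359.
Overproduction ΔQ = 2.0359 − 1.6849 = 0.351; wedge = subsidy = 4.3.
The triangle = ½ × 0.351 × 4.3 = $0.75 million.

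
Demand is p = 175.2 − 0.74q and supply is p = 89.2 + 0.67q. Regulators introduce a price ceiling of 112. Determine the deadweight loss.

Competitive equilibrium: 175.2 − 0.74q = 89.2 + 0.67q → q* = 60.9929, p* = 130.0652.
At the ceiling p = 112, quantity supplied = (112 − 89.2)/0.67 = 34.0299.
Willingness to pay at q' = 34.0299: 175.2 − 0.74·34.0299 = 150.0179.
Δq = 60.9929 − 34.0299 = 26.963; wedge = 150.0179 − 112 = 38.0179.
Deadweight loss = ½ × 26.963 × 38.0179 = 512.54.

512.54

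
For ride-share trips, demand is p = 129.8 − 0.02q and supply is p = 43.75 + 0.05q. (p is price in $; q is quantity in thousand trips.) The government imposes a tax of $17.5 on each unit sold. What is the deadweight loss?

$2187.50 thousand

Competitive equilibrium: 129.8 − 0.02q = 43.75 + 0.05q → q* = 1229.2857, p* = 105.2143.
With the tax, the buyer price exceeds the seller price by 17.5: (129.8 − 0.02q) − (43.75 + 0.05q) = 17.5 → q' = 979.2857.
Δq = 1229.2857 − 979.2857 = 250; the wedge equals the tax, 17.5.
Deadweight loss = ½ × 250 × 17.5 = $2187.50 thousand.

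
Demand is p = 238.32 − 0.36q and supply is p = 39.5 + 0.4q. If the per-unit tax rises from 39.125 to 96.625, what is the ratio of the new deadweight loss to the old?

Competitive equilibrium: 238.32 − 0.36q = 39.5 + 0.4q → q* = 261.6053, p* = 144.1421.
For a per-unit tax t: Δq = t/0.76, so DWL = ½·t·(t/0.76) = t²/1.52.
At t = 39.125: DWL = 1007.083. At t = 96.625: DWL = 6142.362.
Ratio = (96.625/39.125)² = 6.099.

6.099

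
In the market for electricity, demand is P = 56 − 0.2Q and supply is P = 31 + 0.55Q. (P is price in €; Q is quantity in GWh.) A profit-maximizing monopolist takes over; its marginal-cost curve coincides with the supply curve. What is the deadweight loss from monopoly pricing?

Competitive equilibrium: 56 − 0.2Q = 31 + 0.55Q → Q* = 33.3333, P* = 49.3333.
Marginal revenue: MR = 56 − 0.4Q. Set MR = MC: 56 − 0.4Q = 31 + 0.55Q → Q_m = 26.3158.
Price P_m = 56 − 0.2·26.3158 = 50.7368; MC(Q_m) = 31 + 0.55·26.3158 = 45.4737.
Competitive Q* = 33.3333, so ΔQ = 7.0175; wedge = 50.7368 − 45.4737 = 5.2631.
DWL = ½ × 7.0175 × 5.2631 = €18.47.

€18.47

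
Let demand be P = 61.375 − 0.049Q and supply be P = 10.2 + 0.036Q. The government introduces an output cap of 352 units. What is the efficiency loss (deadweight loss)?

2657.50

Competitive equilibrium: 61.375 − 0.049Q = 10.2 + 0.036Q → Q* = 602.0588, P* = 31.8741.
At Q = 352: demand price = 61.375 − 0.049·352 = 44.127; supply price = 10.2 + 0.036·352 = 22.872.
ΔQ = 602.0588 − 352 = 250.0588; wedge = 44.127 − 22.872 = 21.255.
DWL = ½ × 250.0588 × 21.255 = 2657.50.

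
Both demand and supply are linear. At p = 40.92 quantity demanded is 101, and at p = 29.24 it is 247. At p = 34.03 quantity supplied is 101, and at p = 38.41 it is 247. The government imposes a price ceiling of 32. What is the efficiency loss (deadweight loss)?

933.84

Demand slope = (29.24 − 40.92)/(247 − 101) = −0.08, so p = 49 − 0.08q.
Supply slope = (38.41 − 34.03)/(247 − 101) = 0.03, so p = 31 + 0.03q.
Competitive equilibrium: 49 − 0.08q = 31 + 0.03q → q* = 163.6364, p* = 35.9091.
At the ceiling p = 32, quantity supplied = (32 − 31)/0.03 = 33.3333.
Willingness to pay at q' = 33.3333: 49 − 0.08·33.3333 = 46.3333.
Δq = 163.6364 − 33.3333 = 130.3031; wedge = 46.3333 − 32 = 14.3333.
Deadweight loss = ½ × 130.3031 × 14.3333 = 933.84.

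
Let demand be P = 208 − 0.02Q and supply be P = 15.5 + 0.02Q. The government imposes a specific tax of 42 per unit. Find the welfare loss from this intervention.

Competitive equilibrium: 208 − 0.02Q = 15.5 + 0.02Q → Q* = 4812.5, P* = 111.75.
With the tax, the buyer price exceeds the seller price by 42: (208 − 0.02Q) − (15.5 + 0.02Q) = 42 → Q' = 3762.5.
ΔQ = 4812.5 − 3762.5 = 1050; the wedge equals the tax, 42.
DWL = ½ × 1050 × 42 = 22050.

22050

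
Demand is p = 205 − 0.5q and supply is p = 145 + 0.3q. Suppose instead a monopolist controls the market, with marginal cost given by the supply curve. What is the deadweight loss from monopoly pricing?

332.84

Competitive equilibrium: 205 − 0.5q = 145 + 0.3q → q* = 75, p* = 167.5.
Marginal revenue: MR = 205 − q. Set MR = MC: 205 − q = 145 + 0.3q → q_m = 46.1538.
Price p_m = 205 − 0.5·46.1538 = 181.9231; MC(q_m) = 145 + 0.3·46.1538 = 158.8461.
Competitive q* = 75, so Δq = 28.8462; wedge = 181.9231 − 158.8461 = 23.077.
DWL = ½ × 28.8462 × 23.077 = 332.84.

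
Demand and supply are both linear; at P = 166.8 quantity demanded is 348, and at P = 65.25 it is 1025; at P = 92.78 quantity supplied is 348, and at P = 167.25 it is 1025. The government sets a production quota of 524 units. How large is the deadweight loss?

1535.82

Demand slope = (65.25 − 166.8)/(1025 − 348) = −0.15, so P = 219 − 0.15Q.
Supply slope = (167.25 − 92.78)/(1025 − 348) = 0.11, so P = 54.5 + 0.11Q.
Competitive equilibrium: 219 − 0.15Q = 54.5 + 0.11Q → Q* = 632.6923, P* = 124.0962.
At Q = 524: demand price = 219 − 0.15·524 = 140.4; supply price = 54.5 + 0.11·524 = 112.14.
ΔQ = 632.6923 − 524 = 108.6923; wedge = 140.4 − 112.14 = 28.26.
The triangle = ½ × 108.6923 × 28.26 = 1535.82.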